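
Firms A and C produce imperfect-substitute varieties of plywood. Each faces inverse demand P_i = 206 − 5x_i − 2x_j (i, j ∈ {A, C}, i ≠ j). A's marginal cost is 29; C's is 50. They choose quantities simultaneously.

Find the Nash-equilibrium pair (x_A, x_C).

15.1875, 12.5625

Firm A's profit: π = x_A(206 − 5x_A − 2x_C) − 29x_A.
∂π/∂x_A = 177 − 10x_A − 2x_C = 0 ⇒ x_A = 17.7 − 0.2x_C.
Similarly x_C = 15.6 − 0.2x_A.
Plugging x_C into A's best response: x_A = 17.7 − 0.2(15.6 − 0.2x_A) ⇒ 0.96x_A = 14.58, so x_A = 15.1875.
Then x_C = 15.6 − 0.2·15.1875 = 12.5625.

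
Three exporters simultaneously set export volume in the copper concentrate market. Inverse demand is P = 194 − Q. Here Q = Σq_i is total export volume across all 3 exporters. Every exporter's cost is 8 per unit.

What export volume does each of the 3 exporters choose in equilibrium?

46.5

A representative exporter's profit is π_i = q_i(194 − Q) − 8q_i, with Q = q_i + Σ_{j≠i} q_j.
First-order condition: 186 − 2q_i − Σ_{j≠i} q_j = 0.
Imposing symmetry (q_j = q for all j) turns Σ_{j≠i} q_j into 2q, so 186 = 4q and q = 46.5.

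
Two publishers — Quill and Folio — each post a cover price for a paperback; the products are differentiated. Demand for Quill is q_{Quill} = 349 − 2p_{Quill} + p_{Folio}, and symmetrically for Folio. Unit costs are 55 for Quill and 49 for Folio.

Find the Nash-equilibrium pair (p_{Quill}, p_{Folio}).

152.2, 149.8

Quill's profit: π = (p_{Quill} − 55)(349 − 2p_{Quill} + p_{Folio}).
∂π/∂p_{Quill} = 459 − 4p_{Quill} + p_{Folio} = 0 ⇒ p_{Quill} = 114.75 + 0.25p_{Folio}.
Similarly p_{Folio} = 111.75 + 0.25p_{Quill}.
Solving the two reaction functions simultaneously: (1 − (0.25)(0.25))p_{Quill} = 114.75 + 0.25·111.75, so 0.9375p_{Quill} = 142.6875 and p_{Quill} = 152.2.
Then p_{Folio} = 111.75 + 0.25·152.2 = 149.8.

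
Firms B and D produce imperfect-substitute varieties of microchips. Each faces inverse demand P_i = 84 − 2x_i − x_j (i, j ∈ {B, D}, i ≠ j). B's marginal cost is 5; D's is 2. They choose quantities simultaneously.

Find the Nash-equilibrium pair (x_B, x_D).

Firm B's profit: π = x_B(84 − 2x_B − x_D) − 5x_B.
∂π/∂x_B = 79 − 4x_B − x_D = 0 ⇒ x_B = 19.75 − 0.25x_D.
Similarly x_D = 20.5 − 0.25x_B.
Substituting the second reaction function into the first: x_B = 19.75 − 0.25(20.5 − 0.25x_B), which gives 0.9375x_B = 14.625 ⇒ x_B = 15.6.
Then x_D = 20.5 − 0.25·15.6 = 16.6.

15.6, 16.6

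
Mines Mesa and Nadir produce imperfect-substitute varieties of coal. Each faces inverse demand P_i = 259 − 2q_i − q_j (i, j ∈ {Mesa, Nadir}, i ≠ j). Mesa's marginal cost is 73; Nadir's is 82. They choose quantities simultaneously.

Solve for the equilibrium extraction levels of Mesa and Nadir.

Mine Mesa's profit: π = q_{Mesa}(259 − 2q_{Mesa} − q_{Nadir}) − 73q_{Mesa}.
∂π/∂q_{Mesa} = 186 − 4q_{Mesa} − q_{Nadir} = 0 ⇒ q_{Mesa} = 46.5 − 0.25q_{Nadir}.
Similarly q_{Nadir} = 44.25 − 0.25q_{Mesa}.
Plugging q_{Nadir} into Mesa's best response: q_{Mesa} = 46.5 − 0.25(44.25 − 0.25q_{Mesa}) ⇒ 0.9375q_{Mesa} = 35.4375, so q_{Mesa} = 37.8.
Then q_{Nadir} = 44.25 − 0.25·37.8 = 34.8.

37.8, 34.8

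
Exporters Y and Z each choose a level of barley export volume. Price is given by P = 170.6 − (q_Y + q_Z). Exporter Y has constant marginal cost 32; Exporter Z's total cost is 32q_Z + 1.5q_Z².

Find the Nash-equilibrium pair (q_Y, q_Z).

Exporter Y's profit: π = q_Y(170.6 − (q_Y + q_Z)) − 32q_Y.
∂π/∂q_Y = 138.6 − 2q_Y − q_Z = 0, so q_Y = 69.3 − 0.5q_Z.
For Z: ∂π/∂q_Z = 138.6 − 5q_Z − q_Y = 0 ⇒ q_Z = 27.72 − 0.2q_Y.
Plugging q_Z into Y's best response: q_Y = 69.3 − 0.5(27.72 − 0.2q_Y) ⇒ 0.9q_Y = 55.44, so q_Y = 61.6.
Then q_Z = 27.72 − 0.2·61.6 = 15.4.

61.6, 15.4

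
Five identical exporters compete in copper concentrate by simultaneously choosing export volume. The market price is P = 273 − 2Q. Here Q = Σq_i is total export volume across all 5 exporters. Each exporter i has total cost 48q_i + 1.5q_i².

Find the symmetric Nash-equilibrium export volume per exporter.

A representative exporter's profit is π_i = q_i(273 − 2Q) − 48q_i − 1.5q_i², with Q = q_i + Σ_{j≠i} q_j.
First-order condition: 225 − 7q_i − 2Σ_{j≠i} q_j = 0.
Imposing symmetry (q_j = q for all j) turns Σ_{j≠i} q_j into 4q, so 225 = 15q and q = 15.

15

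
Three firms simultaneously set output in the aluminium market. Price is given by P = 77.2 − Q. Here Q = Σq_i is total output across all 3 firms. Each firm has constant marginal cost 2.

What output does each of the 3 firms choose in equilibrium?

18.8

A representative firm's profit is π_i = q_i(77.2 − Q) − 2q_i, with Q = q_i + Σ_{j≠i} q_j.
First-order condition: 75.2 − 2q_i − Σ_{j≠i} q_j = 0.
With identical firms, set every q_j = q: then 75.2 − 2q − 2q = 0, i.e. q = 75.2/4 = 18.8.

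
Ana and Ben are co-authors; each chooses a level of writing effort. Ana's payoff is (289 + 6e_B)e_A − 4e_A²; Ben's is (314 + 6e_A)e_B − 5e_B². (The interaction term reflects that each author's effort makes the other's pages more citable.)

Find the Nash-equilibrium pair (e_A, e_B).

Expanding Ana's payoff: 289e_A + 6e_Be_A − 4e_A².
∂π/∂e_A = 289 + 6e_B − 8e_A = 0, so e_A = 36.125 + 0.75e_B.
Likewise for Ben: e_B = 31.4 + 0.6e_A.
Plugging e_B into Ana's best response: e_A = 36.125 + 0.75(31.4 + 0.6e_A) ⇒ 0.55e_A = 59.675, so e_A = 108.5.
Then e_B = 31.4 + 0.6·108.5 = 96.5.

108.5, 96.5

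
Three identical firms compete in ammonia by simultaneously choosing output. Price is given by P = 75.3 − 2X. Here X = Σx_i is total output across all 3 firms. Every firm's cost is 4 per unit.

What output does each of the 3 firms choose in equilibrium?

8.9125

A representative firm's profit is π_i = x_i(75.3 − 2X) − 4x_i, with X = x_i + Σ_{j≠i} x_j.
First-order condition: 71.3 − 4x_i − 2Σ_{j≠i} x_j = 0.
In a symmetric equilibrium every firm chooses the same x, so Σ_{j≠i} x_j = 2x. The condition becomes 71.3 − 8x = 0, giving x = 71.3/8 = 8.9125.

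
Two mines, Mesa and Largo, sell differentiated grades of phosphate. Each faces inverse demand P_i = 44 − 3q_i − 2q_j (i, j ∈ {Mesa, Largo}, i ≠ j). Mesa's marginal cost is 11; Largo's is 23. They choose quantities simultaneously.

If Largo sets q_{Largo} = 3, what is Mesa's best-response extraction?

4.5

Mine Mesa's profit: π = q_{Mesa}(44 − 3q_{Mesa} − 2q_{Largo}) − 11q_{Mesa}.
∂π/∂q_{Mesa} = 33 − 6q_{Mesa} − 2q_{Largo} = 0 ⇒ q_{Mesa} = 5.5 − (1/3)q_{Largo}.
At q_{Largo} = 3: q_{Mesa} = 5.5 − (1/3)·3 = 4.5.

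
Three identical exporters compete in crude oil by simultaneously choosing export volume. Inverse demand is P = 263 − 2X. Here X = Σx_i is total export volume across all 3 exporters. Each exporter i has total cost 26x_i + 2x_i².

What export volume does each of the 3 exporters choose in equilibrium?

19.75

A representative exporter's profit is π_i = x_i(263 − 2X) − 26x_i − 2x_i², with X = x_i + Σ_{j≠i} x_j.
First-order condition: 237 − 8x_i − 2Σ_{j≠i} x_j = 0.
With identical exporters, set every x_j = x: then 237 − 8x − 4x = 0, i.e. x = 237/12 = 19.75.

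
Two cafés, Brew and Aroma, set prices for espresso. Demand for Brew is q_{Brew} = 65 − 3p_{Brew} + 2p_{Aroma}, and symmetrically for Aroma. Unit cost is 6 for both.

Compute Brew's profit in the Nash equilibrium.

Brew's profit: π = (p_{Brew} − 6)(65 − 3p_{Brew} + 2p_{Aroma}).
∂π/∂p_{Brew} = 83 − 6p_{Brew} + 2p_{Aroma} = 0 ⇒ p_{Brew} = 83/6 + (1/3)p_{Aroma}.
By symmetry p_{Aroma} = p_{Brew}; substituting into the reaction function, (2/3)p_{Brew} = 83/6 and p_{Brew} = 20.75.
q_{Brew} = 65 − 3·20.75 + 2·20.75 = 44.25.
Profit = (20.75 − 6)·44.25 = 652.6875.

652.6875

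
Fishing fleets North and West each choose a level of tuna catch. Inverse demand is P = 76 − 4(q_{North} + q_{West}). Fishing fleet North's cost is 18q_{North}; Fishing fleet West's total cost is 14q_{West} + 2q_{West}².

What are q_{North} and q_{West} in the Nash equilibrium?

Fishing fleet North's profit: π = q_{North}(76 − 4(q_{North} + q_{West})) − 18q_{North}.
∂π/∂q_{North} = 58 − 8q_{North} − 4q_{West} = 0, so q_{North} = 7.25 − 0.5q_{West}.
For West: ∂π/∂q_{West} = 62 − 12q_{West} − 4q_{North} = 0 ⇒ q_{West} = 31/6 − (1/3)q_{North}.
Substituting the second reaction function into the first: q_{North} = 7.25 − 0.5(31/6 − (1/3)q_{North}), which gives (5/6)q_{North} = 14/3 ⇒ q_{North} = 5.6.
Then q_{West} = 31/6 − (1/3)·5.6 = 3.3.

5.6, 3.3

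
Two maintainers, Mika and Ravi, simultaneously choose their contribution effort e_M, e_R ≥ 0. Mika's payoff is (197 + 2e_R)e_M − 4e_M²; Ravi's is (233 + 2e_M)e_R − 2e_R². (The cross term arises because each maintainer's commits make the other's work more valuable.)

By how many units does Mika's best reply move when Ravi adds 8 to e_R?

Expanding Mika's payoff: 197e_M + 2e_Re_M − 4e_M².
∂π/∂e_M = 197 + 2e_R − 8e_M = 0, so e_M = 24.625 + 0.25e_R.
The reaction-function slope is 0.25, so an 8-unit rise in e_R moves e_M by 0.25 × 8 = 2. Mika's best response rises — the actions are strategic complements.

2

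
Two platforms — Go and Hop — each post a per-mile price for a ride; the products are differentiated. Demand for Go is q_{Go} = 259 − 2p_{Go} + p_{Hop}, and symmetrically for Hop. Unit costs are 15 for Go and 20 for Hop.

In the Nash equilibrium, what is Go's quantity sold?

Go's profit: π = (p_{Go} − 15)(259 − 2p_{Go} + p_{Hop}).
∂π/∂p_{Go} = 289 − 4p_{Go} + p_{Hop} = 0 ⇒ p_{Go} = 72.25 + 0.25p_{Hop}.
Similarly p_{Hop} = 74.75 + 0.25p_{Go}.
Substituting the second reaction function into the first: p_{Go} = 72.25 + 0.25(74.75 + 0.25p_{Go}), which gives 0.9375p_{Go} = 90.9375 ⇒ p_{Go} = 97.
Then p_{Hop} = 74.75 + 0.25·97 = 99.
q_{Go} = 259 − 2·97 + 99 = 164.

164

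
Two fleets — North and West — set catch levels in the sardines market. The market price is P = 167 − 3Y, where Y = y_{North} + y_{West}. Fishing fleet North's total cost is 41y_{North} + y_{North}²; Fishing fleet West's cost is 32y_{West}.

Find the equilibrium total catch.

27

Fishing fleet North's profit: π = y_{North}(167 − 3(y_{North} + y_{West})) − 41y_{North} − y_{North}².
∂π/∂y_{North} = 126 − 8y_{North} − 3y_{West} = 0, so y_{North} = 15.75 − 0.375y_{West}.
For West: ∂π/∂y_{West} = 135 − 6y_{West} − 3y_{North} = 0 ⇒ y_{West} = 22.5 − 0.5y_{North}.
Plugging y_{West} into North's best response: y_{North} = 15.75 − 0.375(22.5 − 0.5y_{North}) ⇒ 0.8125y_{North} = 7.3125, so y_{North} = 9.
Then y_{West} = 22.5 − 0.5·9 = 18.
Total catch: 9 + 18 = 27.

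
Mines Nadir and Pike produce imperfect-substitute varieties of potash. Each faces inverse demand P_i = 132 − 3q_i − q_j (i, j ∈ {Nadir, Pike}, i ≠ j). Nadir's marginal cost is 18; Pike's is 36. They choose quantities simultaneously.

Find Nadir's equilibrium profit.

Mine Nadir's profit: π = q_{Nadir}(132 − 3q_{Nadir} − q_{Pike}) − 18q_{Nadir}.
∂π/∂q_{Nadir} = 114 − 6q_{Nadir} − q_{Pike} = 0 ⇒ q_{Nadir} = 19 − (1/6)q_{Pike}.
Similarly q_{Pike} = 16 − (1/6)q_{Nadir}.
Solving the two reaction functions simultaneously: (1 − (−1/6)(−1/6))q_{Nadir} = 19 − (1/6)·16, so (35/36)q_{Nadir} = 49/3 and q_{Nadir} = 16.8.
Then q_{Pike} = 16 − (1/6)·16.8 = 13.2.
P_{Nadir} = 132 − 3·16.8 − 13.2 = 68.4.
Profit = (68.4 − 18)·16.8 = 846.72.

846.72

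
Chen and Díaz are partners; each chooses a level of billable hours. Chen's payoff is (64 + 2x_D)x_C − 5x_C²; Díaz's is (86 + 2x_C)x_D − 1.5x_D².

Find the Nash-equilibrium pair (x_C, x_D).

Expanding Chen's payoff: 64x_C + 2x_Dx_C − 5x_C².
∂π/∂x_C = 64 + 2x_D − 10x_C = 0, so x_C = 6.4 + 0.2x_D.
Likewise for Díaz: x_D = 86/3 + (2/3)x_C.
Plugging x_D into Chen's best response: x_C = 6.4 + 0.2(86/3 + (2/3)x_C) ⇒ (13/15)x_C = 182/15, so x_C = 14.
Then x_D = 86/3 + (2/3)·14 = 38.

14, 38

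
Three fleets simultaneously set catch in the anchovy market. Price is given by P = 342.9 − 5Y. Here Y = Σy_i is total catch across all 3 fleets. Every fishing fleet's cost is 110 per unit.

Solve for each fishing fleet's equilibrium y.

11.645

A representative fishing fleet's profit is π_i = y_i(342.9 − 5Y) − 110y_i, with Y = y_i + Σ_{j≠i} y_j.
First-order condition: 232.9 − 10y_i − 5Σ_{j≠i} y_j = 0.
Imposing symmetry (y_j = y for all j) turns Σ_{j≠i} y_j into 2y, so 232.9 = 20y and y = 11.645.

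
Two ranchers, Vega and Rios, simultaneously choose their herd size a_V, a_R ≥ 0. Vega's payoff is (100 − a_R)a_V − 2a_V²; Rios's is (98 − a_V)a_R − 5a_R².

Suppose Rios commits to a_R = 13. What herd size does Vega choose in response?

21.75

Expanding Vega's payoff: 100a_V − a_Ra_V − 2a_V².
∂π/∂a_V = 100 − a_R − 4a_V = 0, so a_V = 25 − 0.25a_R.
At a_R = 13: a_V = 25 − 0.25·13 = 21.75.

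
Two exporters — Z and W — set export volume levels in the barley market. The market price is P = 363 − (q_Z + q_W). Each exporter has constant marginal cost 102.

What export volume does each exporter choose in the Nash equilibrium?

87

Exporter Z's profit: π = q_Z(363 − (q_Z + q_W)) − 102q_Z.
∂π/∂q_Z = 261 − 2q_Z − q_W = 0, so q_Z = 130.5 − 0.5q_W.
The game is symmetric, so in equilibrium q_W = q_Z: the reaction function gives 1.5q_Z = 130.5, hence q_Z = 87.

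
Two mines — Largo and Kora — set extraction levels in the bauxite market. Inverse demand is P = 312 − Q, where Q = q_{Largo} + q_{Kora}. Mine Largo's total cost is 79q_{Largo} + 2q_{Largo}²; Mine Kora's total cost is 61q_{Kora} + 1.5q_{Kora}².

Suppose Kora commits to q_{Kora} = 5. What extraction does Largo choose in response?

38

Mine Largo's profit: π = q_{Largo}(312 − (q_{Largo} + q_{Kora})) − 79q_{Largo} − 2q_{Largo}².
∂π/∂q_{Largo} = 233 − 6q_{Largo} − q_{Kora} = 0, so q_{Largo} = 233/6 − (1/6)q_{Kora}.
At q_{Kora} = 5: q_{Largo} = 233/6 − (1/6)·5 = 38.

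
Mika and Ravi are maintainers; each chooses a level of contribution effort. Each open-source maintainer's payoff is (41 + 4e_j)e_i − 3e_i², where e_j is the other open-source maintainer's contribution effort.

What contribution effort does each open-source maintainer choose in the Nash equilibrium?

20.5

Mika's payoff is (41 + 4e_R)e_M − 3e_M².
∂π/∂e_M = 41 + 4e_R − 6e_M = 0, so e_M = 41/6 + (2/3)e_R.
By symmetry e_R = e_M; substituting into the reaction function, (1/3)e_M = 41/6 and e_M = 20.5.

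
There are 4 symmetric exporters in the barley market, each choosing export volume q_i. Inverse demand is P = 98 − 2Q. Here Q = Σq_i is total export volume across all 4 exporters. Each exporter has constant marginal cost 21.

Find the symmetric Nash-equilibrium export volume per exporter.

7.7

A representative exporter's profit is π_i = q_i(98 − 2Q) − 21q_i, with Q = q_i + Σ_{j≠i} q_j.
First-order condition: 77 − 4q_i − 2Σ_{j≠i} q_j = 0.
In a symmetric equilibrium every exporter chooses the same q, so Σ_{j≠i} q_j = 3q. The condition becomes 77 − 10q = 0, giving q = 77/10 = 7.7.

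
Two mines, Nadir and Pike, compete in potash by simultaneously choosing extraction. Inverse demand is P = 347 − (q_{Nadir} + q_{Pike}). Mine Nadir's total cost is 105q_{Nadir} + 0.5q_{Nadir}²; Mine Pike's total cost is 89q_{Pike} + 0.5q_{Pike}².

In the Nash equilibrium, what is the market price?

Mine Nadir's profit: π = q_{Nadir}(347 − (q_{Nadir} + q_{Pike})) − 105q_{Nadir} − 0.5q_{Nadir}².
∂π/∂q_{Nadir} = 242 − 3q_{Nadir} − q_{Pike} = 0, so q_{Nadir} = 242/3 − (1/3)q_{Pike}.
By the same steps for Pike: q_{Pike} = 86 − (1/3)q_{Nadir}.
Substituting the second reaction function into the first: q_{Nadir} = 242/3 − (1/3)(86 − (1/3)q_{Nadir}), which gives (8/9)q_{Nadir} = 52 ⇒ q_{Nadir} = 58.5.
Then q_{Pike} = 86 − (1/3)·58.5 = 66.5.
Equilibrium price: P = 347 − 125 = 222.

222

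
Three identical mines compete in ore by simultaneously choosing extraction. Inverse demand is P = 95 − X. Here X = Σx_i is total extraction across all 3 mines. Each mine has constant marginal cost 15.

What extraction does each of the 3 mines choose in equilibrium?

A representative mine's profit is π_i = x_i(95 − X) − 15x_i, with X = x_i + Σ_{j≠i} x_j.
First-order condition: 80 − 2x_i − Σ_{j≠i} x_j = 0.
In a symmetric equilibrium every mine chooses the same x, so Σ_{j≠i} x_j = 2x. The condition becomes 80 − 4x = 0, giving x = 80/4 = 20.

20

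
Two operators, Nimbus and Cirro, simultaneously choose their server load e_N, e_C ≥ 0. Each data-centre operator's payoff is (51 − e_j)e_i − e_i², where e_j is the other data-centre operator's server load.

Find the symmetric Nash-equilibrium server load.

17

Nimbus's payoff is (51 − e_C)e_N − e_N².
∂π/∂e_N = 51 − e_C − 2e_N = 0, so e_N = 25.5 − 0.5e_C.
By symmetry e_C = e_N; substituting into the reaction function, 1.5e_N = 25.5 and e_N = 17.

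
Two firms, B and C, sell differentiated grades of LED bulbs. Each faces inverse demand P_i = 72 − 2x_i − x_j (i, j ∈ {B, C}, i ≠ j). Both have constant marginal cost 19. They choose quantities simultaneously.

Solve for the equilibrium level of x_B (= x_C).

Firm B's profit: π = x_B(72 − 2x_B − x_C) − 19x_B.
∂π/∂x_B = 53 − 4x_B − x_C = 0 ⇒ x_B = 13.25 − 0.25x_C.
Setting x_B = x_C in the reaction function: x_B = 13.25 − 0.25x_B, so x_B = 13.25 / 1.25 = 10.6.

10.6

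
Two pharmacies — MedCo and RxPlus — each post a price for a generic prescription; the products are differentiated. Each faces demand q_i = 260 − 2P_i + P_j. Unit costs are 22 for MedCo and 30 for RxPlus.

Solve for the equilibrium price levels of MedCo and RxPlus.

102.4, 105.6

MedCo's profit: π = (P_{MedCo} − 22)(260 − 2P_{MedCo} + P_{RxPlus}).
∂π/∂P_{MedCo} = 304 − 4P_{MedCo} + P_{RxPlus} = 0 ⇒ P_{MedCo} = 76 + 0.25P_{RxPlus}.
Similarly P_{RxPlus} = 80 + 0.25P_{MedCo}.
Substituting the second reaction function into the first: P_{MedCo} = 76 + 0.25(80 + 0.25P_{MedCo}), which gives 0.9375P_{MedCo} = 96 ⇒ P_{MedCo} = 102.4.
Then P_{RxPlus} = 80 + 0.25·102.4 = 105.6.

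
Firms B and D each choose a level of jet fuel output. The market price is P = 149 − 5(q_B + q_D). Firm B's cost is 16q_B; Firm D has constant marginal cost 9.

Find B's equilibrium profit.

352.8

Firm B's profit: π = q_B(149 − 5(q_B + q_D)) − 16q_B.
∂π/∂q_B = 133 − 10q_B − 5q_D = 0, so q_B = 13.3 − 0.5q_D.
By the same steps for D: q_D = 14 − 0.5q_B.
Substituting the second reaction function into the first: q_B = 13.3 − 0.5(14 − 0.5q_B), which gives 0.75q_B = 6.3 ⇒ q_B = 8.4.
Then q_D = 14 − 0.5·8.4 = 9.8.
Price P = 149 − 5·18.2 = 58.
B's profit: (58 − 16)·8.4 = 352.8.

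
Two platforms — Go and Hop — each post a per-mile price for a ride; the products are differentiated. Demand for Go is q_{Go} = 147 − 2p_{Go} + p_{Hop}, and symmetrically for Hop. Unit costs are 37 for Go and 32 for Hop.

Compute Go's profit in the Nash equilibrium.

2592

Go's profit: π = (p_{Go} − 37)(147 − 2p_{Go} + p_{Hop}).
∂π/∂p_{Go} = 221 − 4p_{Go} + p_{Hop} = 0 ⇒ p_{Go} = 55.25 + 0.25p_{Hop}.
Similarly p_{Hop} = 52.75 + 0.25p_{Go}.
Solving the two reaction functions simultaneously: (1 − (0.25)(0.25))p_{Go} = 55.25 + 0.25·52.75, so 0.9375p_{Go} = 68.4375 and p_{Go} = 73.
Then p_{Hop} = 52.75 + 0.25·73 = 71.
q_{Go} = 147 − 2·73 + 71 = 72.
Profit = (73 − 37)·72 = 2592.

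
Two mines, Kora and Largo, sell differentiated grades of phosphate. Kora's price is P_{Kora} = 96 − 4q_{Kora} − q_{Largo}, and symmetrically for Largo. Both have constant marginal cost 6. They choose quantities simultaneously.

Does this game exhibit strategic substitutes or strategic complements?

strategic substitutes

Mine Kora's profit: π = q_{Kora}(96 − 4q_{Kora} − q_{Largo}) − 6q_{Kora}.
∂π/∂q_{Kora} = 90 − 8q_{Kora} − q_{Largo} = 0 ⇒ q_{Kora} = 11.25 − 0.125q_{Largo}.
The best-response slope dq_{Kora}/dq_{Largo} = −0.125 < 0: the reaction function is downward-sloping, so the choices are strategic substitutes.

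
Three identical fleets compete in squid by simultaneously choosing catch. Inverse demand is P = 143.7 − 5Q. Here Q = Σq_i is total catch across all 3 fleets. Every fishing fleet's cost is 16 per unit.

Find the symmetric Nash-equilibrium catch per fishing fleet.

A representative fishing fleet's profit is π_i = q_i(143.7 − 5Q) − 16q_i, with Q = q_i + Σ_{j≠i} q_j.
First-order condition: 127.7 − 10q_i − 5Σ_{j≠i} q_j = 0.
With identical fishing fleets, set every q_j = q: then 127.7 − 10q − 10q = 0, i.e. q = 127.7/20 = 6.385.

6.385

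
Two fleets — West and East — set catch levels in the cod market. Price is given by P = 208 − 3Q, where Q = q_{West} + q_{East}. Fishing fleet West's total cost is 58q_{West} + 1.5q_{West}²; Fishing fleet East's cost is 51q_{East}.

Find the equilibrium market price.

Fishing fleet West's profit: π = q_{West}(208 − 3(q_{West} + q_{East})) − 58q_{West} − 1.5q_{West}².
∂π/∂q_{West} = 150 − 9q_{West} − 3q_{East} = 0, so q_{West} = 50/3 − (1/3)q_{East}.
For East: ∂π/∂q_{East} = 157 − 6q_{East} − 3q_{West} = 0 ⇒ q_{East} = 157/6 − 0.5q_{West}.
Plugging q_{East} into West's best response: q_{West} = 50/3 − (1/3)(157/6 − 0.5q_{West}) ⇒ (5/6)q_{West} = 143/18, so q_{West} = 143/15.
Then q_{East} = 157/6 − 0.5·(143/15) = 21.4.
Equilibrium price: P = 208 − 3·(464/15) = 115.2.

115.2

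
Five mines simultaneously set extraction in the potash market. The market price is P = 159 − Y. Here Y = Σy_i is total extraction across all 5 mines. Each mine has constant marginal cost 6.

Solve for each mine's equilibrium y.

25.5

A representative mine's profit is π_i = y_i(159 − Y) − 6y_i, with Y = y_i + Σ_{j≠i} y_j.
First-order condition: 153 − 2y_i − Σ_{j≠i} y_j = 0.
With identical mines, set every y_j = y: then 153 − 2y − 4y = 0, i.e. y = 153/6 = 25.5.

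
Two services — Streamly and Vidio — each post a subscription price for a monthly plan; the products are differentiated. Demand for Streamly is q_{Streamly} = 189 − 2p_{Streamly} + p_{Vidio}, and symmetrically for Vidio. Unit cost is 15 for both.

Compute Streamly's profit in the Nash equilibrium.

Streamly's profit: π = (p_{Streamly} − 15)(189 − 2p_{Streamly} + p_{Vidio}).
∂π/∂p_{Streamly} = 219 − 4p_{Streamly} + p_{Vidio} = 0 ⇒ p_{Streamly} = 54.75 + 0.25p_{Vidio}.
By symmetry p_{Vidio} = p_{Streamly}; substituting into the reaction function, 0.75p_{Streamly} = 54.75 and p_{Streamly} = 73.
q_{Streamly} = 189 − 2·73 + 73 = 116.
Profit = (73 − 15)·116 = 6728.

6728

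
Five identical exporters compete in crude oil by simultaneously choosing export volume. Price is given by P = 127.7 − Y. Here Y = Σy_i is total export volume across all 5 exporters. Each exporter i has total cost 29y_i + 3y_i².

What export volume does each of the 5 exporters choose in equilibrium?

8.225

A representative exporter's profit is π_i = y_i(127.7 − Y) − 29y_i − 3y_i², with Y = y_i + Σ_{j≠i} y_j.
First-order condition: 98.7 − 8y_i − Σ_{j≠i} y_j = 0.
With identical exporters, set every y_j = y: then 98.7 − 8y − 4y = 0, i.e. y = 98.7/12 = 8.225.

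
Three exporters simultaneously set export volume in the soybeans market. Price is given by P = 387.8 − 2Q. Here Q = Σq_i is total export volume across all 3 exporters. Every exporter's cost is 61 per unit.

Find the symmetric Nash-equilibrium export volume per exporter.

A representative exporter's profit is π_i = q_i(387.8 − 2Q) − 61q_i, with Q = q_i + Σ_{j≠i} q_j.
First-order condition: 326.8 − 4q_i − 2Σ_{j≠i} q_j = 0.
With identical exporters, set every q_j = q: then 326.8 − 4q − 4q = 0, i.e. q = 326.8/8 = 40.85.

40.85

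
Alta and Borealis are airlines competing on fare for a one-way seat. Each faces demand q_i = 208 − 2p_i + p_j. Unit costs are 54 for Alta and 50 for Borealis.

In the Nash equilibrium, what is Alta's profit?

5161.28

Alta's profit: π = (p_{Alta} − 54)(208 − 2p_{Alta} + p_{Borealis}).
∂π/∂p_{Alta} = 316 − 4p_{Alta} + p_{Borealis} = 0 ⇒ p_{Alta} = 79 + 0.25p_{Borealis}.
Similarly p_{Borealis} = 77 + 0.25p_{Alta}.
Substituting the second reaction function into the first: p_{Alta} = 79 + 0.25(77 + 0.25p_{Alta}), which gives 0.9375p_{Alta} = 98.25 ⇒ p_{Alta} = 104.8.
Then p_{Borealis} = 77 + 0.25·104.8 = 103.2.
q_{Alta} = 208 − 2·104.8 + 103.2 = 101.6.
Profit = (104.8 − 54)·101.6 = 5161.28.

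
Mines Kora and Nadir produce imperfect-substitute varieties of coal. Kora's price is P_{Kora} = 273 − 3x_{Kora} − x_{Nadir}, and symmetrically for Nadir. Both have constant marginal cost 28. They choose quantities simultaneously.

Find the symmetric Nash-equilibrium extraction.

Mine Kora's profit: π = x_{Kora}(273 − 3x_{Kora} − x_{Nadir}) − 28x_{Kora}.
∂π/∂x_{Kora} = 245 − 6x_{Kora} − x_{Nadir} = 0 ⇒ x_{Kora} = 245/6 − (1/6)x_{Nadir}.
Setting x_{Kora} = x_{Nadir} in the reaction function: x_{Kora} = 245/6 − (1/6)x_{Kora}, so x_{Kora} = (245/6) / (7/6) = 35.

35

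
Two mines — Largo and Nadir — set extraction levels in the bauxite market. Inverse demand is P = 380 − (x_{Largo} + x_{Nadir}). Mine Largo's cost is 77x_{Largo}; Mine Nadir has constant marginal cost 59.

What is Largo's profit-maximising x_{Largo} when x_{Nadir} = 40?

131.5

Mine Largo's profit: π = x_{Largo}(380 − (x_{Largo} + x_{Nadir})) − 77x_{Largo}.
∂π/∂x_{Largo} = 303 − 2x_{Largo} − x_{Nadir} = 0, so x_{Largo} = 151.5 − 0.5x_{Nadir}.
At x_{Nadir} = 40: x_{Largo} = 151.5 − 0.5·40 = 131.5.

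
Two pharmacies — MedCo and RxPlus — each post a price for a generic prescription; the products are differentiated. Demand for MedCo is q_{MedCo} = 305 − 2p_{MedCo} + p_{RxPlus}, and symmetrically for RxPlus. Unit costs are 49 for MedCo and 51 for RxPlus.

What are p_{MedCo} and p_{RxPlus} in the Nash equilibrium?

134.6, 135.4

MedCo's profit: π = (p_{MedCo} − 49)(305 − 2p_{MedCo} + p_{RxPlus}).
∂π/∂p_{MedCo} = 403 − 4p_{MedCo} + p_{RxPlus} = 0 ⇒ p_{MedCo} = 100.75 + 0.25p_{RxPlus}.
Similarly p_{RxPlus} = 101.75 + 0.25p_{MedCo}.
Plugging p_{RxPlus} into MedCo's best response: p_{MedCo} = 100.75 + 0.25(101.75 + 0.25p_{MedCo}) ⇒ 0.9375p_{MedCo} = 126.1875, so p_{MedCo} = 134.6.
Then p_{RxPlus} = 101.75 + 0.25·134.6 = 135.4.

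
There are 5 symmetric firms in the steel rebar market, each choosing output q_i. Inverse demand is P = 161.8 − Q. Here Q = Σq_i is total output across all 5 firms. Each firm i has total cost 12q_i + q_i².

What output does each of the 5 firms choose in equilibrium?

18.725

A representative firm's profit is π_i = q_i(161.8 − Q) − 12q_i − q_i², with Q = q_i + Σ_{j≠i} q_j.
First-order condition: 149.8 − 4q_i − Σ_{j≠i} q_j = 0.
In a symmetric equilibrium every firm chooses the same q, so Σ_{j≠i} q_j = 4q. The condition becomes 149.8 − 8q = 0, giving q = 149.8/8 = 18.725.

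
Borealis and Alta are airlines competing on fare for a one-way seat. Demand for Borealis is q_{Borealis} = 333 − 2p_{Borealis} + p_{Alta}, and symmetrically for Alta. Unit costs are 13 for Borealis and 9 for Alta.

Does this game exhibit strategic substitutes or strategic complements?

strategic complements

Borealis's profit: π = (p_{Borealis} − 13)(333 − 2p_{Borealis} + p_{Alta}).
∂π/∂p_{Borealis} = 359 − 4p_{Borealis} + p_{Alta} = 0 ⇒ p_{Borealis} = 89.75 + 0.25p_{Alta}.
The best-response slope dp_{Borealis}/dp_{Alta} = 0.25 > 0: the reaction function is upward-sloping, so the choices are strategic complements.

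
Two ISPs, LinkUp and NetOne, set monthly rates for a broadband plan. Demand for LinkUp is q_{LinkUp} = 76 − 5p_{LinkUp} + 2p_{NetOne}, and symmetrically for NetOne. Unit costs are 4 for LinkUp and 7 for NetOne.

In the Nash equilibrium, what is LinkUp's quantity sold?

41.5625

LinkUp's profit: π = (p_{LinkUp} − 4)(76 − 5p_{LinkUp} + 2p_{NetOne}).
∂π/∂p_{LinkUp} = 96 − 10p_{LinkUp} + 2p_{NetOne} = 0 ⇒ p_{LinkUp} = 9.6 + 0.2p_{NetOne}.
Similarly p_{NetOne} = 11.1 + 0.2p_{LinkUp}.
Plugging p_{NetOne} into LinkUp's best response: p_{LinkUp} = 9.6 + 0.2(11.1 + 0.2p_{LinkUp}) ⇒ 0.96p_{LinkUp} = 11.82, so p_{LinkUp} = 12.3125.
Then p_{NetOne} = 11.1 + 0.2·12.3125 = 13.5625.
q_{LinkUp} = 76 − 5·12.3125 + 2·13.5625 = 41.5625.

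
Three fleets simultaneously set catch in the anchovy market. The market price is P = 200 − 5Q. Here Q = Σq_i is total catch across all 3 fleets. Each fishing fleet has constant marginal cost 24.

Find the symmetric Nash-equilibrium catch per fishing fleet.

8.8

A representative fishing fleet's profit is π_i = q_i(200 − 5Q) − 24q_i, with Q = q_i + Σ_{j≠i} q_j.
First-order condition: 176 − 10q_i − 5Σ_{j≠i} q_j = 0.
In a symmetric equilibrium every fishing fleet chooses the same q, so Σ_{j≠i} q_j = 2q. The condition becomes 176 − 20q = 0, giving q = 176/20 = 8.8.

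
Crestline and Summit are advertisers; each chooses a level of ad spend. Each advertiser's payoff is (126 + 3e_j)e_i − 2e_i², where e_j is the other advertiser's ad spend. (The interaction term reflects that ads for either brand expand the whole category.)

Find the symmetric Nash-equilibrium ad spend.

126

Crestline's payoff is (126 + 3e_S)e_C − 2e_C².
∂π/∂e_C = 126 + 3e_S − 4e_C = 0, so e_C = 31.5 + 0.75e_S.
The game is symmetric, so in equilibrium e_S = e_C: the reaction function gives 0.25e_C = 31.5, hence e_C = 126.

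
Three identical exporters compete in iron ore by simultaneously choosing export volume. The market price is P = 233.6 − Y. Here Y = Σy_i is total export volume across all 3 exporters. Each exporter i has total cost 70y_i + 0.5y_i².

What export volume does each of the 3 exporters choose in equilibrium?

A representative exporter's profit is π_i = y_i(233.6 − Y) − 70y_i − 0.5y_i², with Y = y_i + Σ_{j≠i} y_j.
First-order condition: 163.6 − 3y_i − Σ_{j≠i} y_j = 0.
With identical exporters, set every y_j = y: then 163.6 − 3y − 2y = 0, i.e. y = 163.6/5 = 32.72.

32.72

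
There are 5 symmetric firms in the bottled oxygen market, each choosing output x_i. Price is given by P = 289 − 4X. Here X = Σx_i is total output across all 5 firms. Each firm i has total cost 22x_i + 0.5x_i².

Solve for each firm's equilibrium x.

A representative firm's profit is π_i = x_i(289 − 4X) − 22x_i − 0.5x_i², with X = x_i + Σ_{j≠i} x_j.
First-order condition: 267 − 9x_i − 4Σ_{j≠i} x_j = 0.
Imposing symmetry (x_j = x for all j) turns Σ_{j≠i} x_j into 4x, so 267 = 25x and x = 10.68.

10.68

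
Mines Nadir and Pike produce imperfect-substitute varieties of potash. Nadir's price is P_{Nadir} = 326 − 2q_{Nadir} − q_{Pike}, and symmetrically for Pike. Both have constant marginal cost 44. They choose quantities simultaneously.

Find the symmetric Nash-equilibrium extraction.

Mine Nadir's profit: π = q_{Nadir}(326 − 2q_{Nadir} − q_{Pike}) − 44q_{Nadir}.
∂π/∂q_{Nadir} = 282 − 4q_{Nadir} − q_{Pike} = 0 ⇒ q_{Nadir} = 70.5 − 0.25q_{Pike}.
The game is symmetric, so in equilibrium q_{Pike} = q_{Nadir}: the reaction function gives 1.25q_{Nadir} = 70.5, hence q_{Nadir} = 56.4.

56.4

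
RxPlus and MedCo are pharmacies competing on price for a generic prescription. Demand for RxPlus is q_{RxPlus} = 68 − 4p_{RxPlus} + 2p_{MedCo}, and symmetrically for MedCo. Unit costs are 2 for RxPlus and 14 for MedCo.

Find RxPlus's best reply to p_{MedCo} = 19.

RxPlus's profit: π = (p_{RxPlus} − 2)(68 − 4p_{RxPlus} + 2p_{MedCo}).
∂π/∂p_{RxPlus} = 76 − 8p_{RxPlus} + 2p_{MedCo} = 0 ⇒ p_{RxPlus} = 9.5 + 0.25p_{MedCo}.
At p_{MedCo} = 19: p_{RxPlus} = 9.5 + 0.25·19 = 14.25.

14.25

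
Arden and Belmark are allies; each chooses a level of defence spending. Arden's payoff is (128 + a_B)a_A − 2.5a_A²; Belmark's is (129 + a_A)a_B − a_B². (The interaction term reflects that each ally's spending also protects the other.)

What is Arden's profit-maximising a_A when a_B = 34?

Expanding Arden's payoff: 128a_A + a_Ba_A − 2.5a_A².
∂π/∂a_A = 128 + a_B − 5a_A = 0, so a_A = 25.6 + 0.2a_B.
At a_B = 34: a_A = 25.6 + 0.2·34 = 32.4.

32.4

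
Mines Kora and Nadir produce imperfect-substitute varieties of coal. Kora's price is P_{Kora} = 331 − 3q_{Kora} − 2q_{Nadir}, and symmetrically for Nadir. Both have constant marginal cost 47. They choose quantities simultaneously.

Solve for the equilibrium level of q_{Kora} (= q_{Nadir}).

Mine Kora's profit: π = q_{Kora}(331 − 3q_{Kora} − 2q_{Nadir}) − 47q_{Kora}.
∂π/∂q_{Kora} = 284 − 6q_{Kora} − 2q_{Nadir} = 0 ⇒ q_{Kora} = 142/3 − (1/3)q_{Nadir}.
By symmetry q_{Nadir} = q_{Kora}; substituting into the reaction function, (4/3)q_{Kora} = 142/3 and q_{Kora} = 35.5.

35.5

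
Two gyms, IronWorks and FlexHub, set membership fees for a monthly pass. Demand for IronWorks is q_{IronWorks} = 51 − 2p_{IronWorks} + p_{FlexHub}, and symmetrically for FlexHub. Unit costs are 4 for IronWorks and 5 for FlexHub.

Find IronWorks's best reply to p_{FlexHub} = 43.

25.5

IronWorks's profit: π = (p_{IronWorks} − 4)(51 − 2p_{IronWorks} + p_{FlexHub}).
∂π/∂p_{IronWorks} = 59 − 4p_{IronWorks} + p_{FlexHub} = 0 ⇒ p_{IronWorks} = 14.75 + 0.25p_{FlexHub}.
At p_{FlexHub} = 43: p_{IronWorks} = 14.75 + 0.25·43 = 25.5.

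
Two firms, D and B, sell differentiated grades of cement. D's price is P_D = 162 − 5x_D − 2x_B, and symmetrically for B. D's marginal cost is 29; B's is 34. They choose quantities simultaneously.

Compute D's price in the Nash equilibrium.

84.9375

Firm D's profit: π = x_D(162 − 5x_D − 2x_B) − 29x_D.
∂π/∂x_D = 133 − 10x_D − 2x_B = 0 ⇒ x_D = 13.3 − 0.2x_B.
Similarly x_B = 12.8 − 0.2x_D.
Plugging x_B into D's best response: x_D = 13.3 − 0.2(12.8 − 0.2x_D) ⇒ 0.96x_D = 10.74, so x_D = 11.1875.
Then x_B = 12.8 − 0.2·11.1875 = 10.5625.
P_D = 162 − 5·11.1875 − 2·10.5625 = 84.9375.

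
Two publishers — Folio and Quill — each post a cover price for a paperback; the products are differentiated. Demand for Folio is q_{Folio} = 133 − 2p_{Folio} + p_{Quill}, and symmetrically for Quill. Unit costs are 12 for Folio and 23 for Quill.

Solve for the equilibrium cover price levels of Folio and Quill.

Folio's profit: π = (p_{Folio} − 12)(133 − 2p_{Folio} + p_{Quill}).
∂π/∂p_{Folio} = 157 − 4p_{Folio} + p_{Quill} = 0 ⇒ p_{Folio} = 39.25 + 0.25p_{Quill}.
Similarly p_{Quill} = 44.75 + 0.25p_{Folio}.
Substituting the second reaction function into the first: p_{Folio} = 39.25 + 0.25(44.75 + 0.25p_{Folio}), which gives 0.9375p_{Folio} = 50.4375 ⇒ p_{Folio} = 53.8.
Then p_{Quill} = 44.75 + 0.25·53.8 = 58.2.

53.8, 58.2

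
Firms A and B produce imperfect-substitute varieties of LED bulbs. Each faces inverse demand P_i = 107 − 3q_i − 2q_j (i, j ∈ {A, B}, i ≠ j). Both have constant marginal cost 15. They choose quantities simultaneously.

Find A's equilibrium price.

Firm A's profit: π = q_A(107 − 3q_A − 2q_B) − 15q_A.
∂π/∂q_A = 92 − 6q_A − 2q_B = 0 ⇒ q_A = 46/3 − (1/3)q_B.
Setting q_A = q_B in the reaction function: q_A = 46/3 − (1/3)q_A, so q_A = (46/3) / (4/3) = 11.5.
P_A = 107 − 3·11.5 − 2·11.5 = 49.5.

49.5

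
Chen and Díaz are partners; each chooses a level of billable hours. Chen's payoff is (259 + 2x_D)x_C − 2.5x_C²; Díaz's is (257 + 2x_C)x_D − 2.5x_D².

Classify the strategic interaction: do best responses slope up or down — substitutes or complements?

strategic complements

Expanding Chen's payoff: 259x_C + 2x_Dx_C − 2.5x_C².
∂π/∂x_C = 259 + 2x_D − 5x_C = 0, so x_C = 51.8 + 0.4x_D.
The best-response slope dx_C/dx_D = 0.4 > 0: the reaction function is upward-sloping, so the choices are strategic complements.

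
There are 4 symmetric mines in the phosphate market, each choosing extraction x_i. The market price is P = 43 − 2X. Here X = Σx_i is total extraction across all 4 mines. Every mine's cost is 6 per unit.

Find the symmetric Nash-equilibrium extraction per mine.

A representative mine's profit is π_i = x_i(43 − 2X) − 6x_i, with X = x_i + Σ_{j≠i} x_j.
First-order condition: 37 − 4x_i − 2Σ_{j≠i} x_j = 0.
Imposing symmetry (x_j = x for all j) turns Σ_{j≠i} x_j into 3x, so 37 = 10x and x = 3.7.

3.7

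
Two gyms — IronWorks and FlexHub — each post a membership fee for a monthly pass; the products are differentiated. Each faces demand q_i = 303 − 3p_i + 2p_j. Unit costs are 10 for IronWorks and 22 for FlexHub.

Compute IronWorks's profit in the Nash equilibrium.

IronWorks's profit: π = (p_{IronWorks} − 10)(303 − 3p_{IronWorks} + 2p_{FlexHub}).
∂π/∂p_{IronWorks} = 333 − 6p_{IronWorks} + 2p_{FlexHub} = 0 ⇒ p_{IronWorks} = 55.5 + (1/3)p_{FlexHub}.
Similarly p_{FlexHub} = 61.5 + (1/3)p_{IronWorks}.
Solving the two reaction functions simultaneously: (1 − (1/3)(1/3))p_{IronWorks} = 55.5 + (1/3)·61.5, so (8/9)p_{IronWorks} = 76 and p_{IronWorks} = 85.5.
Then p_{FlexHub} = 61.5 + (1/3)·85.5 = 90.
q_{IronWorks} = 303 − 3·85.5 + 2·90 = 226.5.
Profit = (85.5 − 10)·226.5 = 17100.75.

17100.75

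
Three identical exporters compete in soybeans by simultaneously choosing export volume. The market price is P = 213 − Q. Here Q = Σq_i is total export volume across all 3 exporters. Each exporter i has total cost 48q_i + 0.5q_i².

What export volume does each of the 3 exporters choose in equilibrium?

33

A representative exporter's profit is π_i = q_i(213 − Q) − 48q_i − 0.5q_i², with Q = q_i + Σ_{j≠i} q_j.
First-order condition: 165 − 3q_i − Σ_{j≠i} q_j = 0.
Imposing symmetry (q_j = q for all j) turns Σ_{j≠i} q_j into 2q, so 165 = 5q and q = 33.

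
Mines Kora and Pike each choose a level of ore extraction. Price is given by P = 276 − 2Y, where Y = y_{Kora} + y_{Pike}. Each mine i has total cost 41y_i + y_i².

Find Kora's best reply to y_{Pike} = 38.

Mine Kora's profit: π = y_{Kora}(276 − 2(y_{Kora} + y_{Pike})) − 41y_{Kora} − y_{Kora}².
∂π/∂y_{Kora} = 235 − 6y_{Kora} − 2y_{Pike} = 0, so y_{Kora} = 235/6 − (1/3)y_{Pike}.
At y_{Pike} = 38: y_{Kora} = 235/6 − (1/3)·38 = 26.5.

26.5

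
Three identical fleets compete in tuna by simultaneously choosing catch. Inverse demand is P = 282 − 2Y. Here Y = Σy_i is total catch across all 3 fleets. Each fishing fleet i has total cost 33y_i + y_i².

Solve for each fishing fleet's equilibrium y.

24.9

A representative fishing fleet's profit is π_i = y_i(282 − 2Y) − 33y_i − y_i², with Y = y_i + Σ_{j≠i} y_j.
First-order condition: 249 − 6y_i − 2Σ_{j≠i} y_j = 0.
In a symmetric equilibrium every fishing fleet chooses the same y, so Σ_{j≠i} y_j = 2y. The condition becomes 249 − 10y = 0, giving y = 249/10 = 24.9.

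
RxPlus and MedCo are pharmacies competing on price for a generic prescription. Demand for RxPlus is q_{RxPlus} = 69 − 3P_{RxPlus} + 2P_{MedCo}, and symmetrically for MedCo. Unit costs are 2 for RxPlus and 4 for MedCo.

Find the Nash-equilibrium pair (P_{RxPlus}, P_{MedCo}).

RxPlus's profit: π = (P_{RxPlus} − 2)(69 − 3P_{RxPlus} + 2P_{MedCo}).
∂π/∂P_{RxPlus} = 75 − 6P_{RxPlus} + 2P_{MedCo} = 0 ⇒ P_{RxPlus} = 12.5 + (1/3)P_{MedCo}.
Similarly P_{MedCo} = 13.5 + (1/3)P_{RxPlus}.
Plugging P_{MedCo} into RxPlus's best response: P_{RxPlus} = 12.5 + (1/3)(13.5 + (1/3)P_{RxPlus}) ⇒ (8/9)P_{RxPlus} = 17, so P_{RxPlus} = 19.125.
Then P_{MedCo} = 13.5 + (1/3)·19.125 = 19.875.

19.125, 19.875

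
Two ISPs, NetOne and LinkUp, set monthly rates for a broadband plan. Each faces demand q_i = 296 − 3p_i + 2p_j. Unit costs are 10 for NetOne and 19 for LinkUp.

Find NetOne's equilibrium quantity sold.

219.5625

NetOne's profit: π = (p_{NetOne} − 10)(296 − 3p_{NetOne} + 2p_{LinkUp}).
∂π/∂p_{NetOne} = 326 − 6p_{NetOne} + 2p_{LinkUp} = 0 ⇒ p_{NetOne} = 163/3 + (1/3)p_{LinkUp}.
Similarly p_{LinkUp} = 353/6 + (1/3)p_{NetOne}.
Substituting the second reaction function into the first: p_{NetOne} = 163/3 + (1/3)(353/6 + (1/3)p_{NetOne}), which gives (8/9)p_{NetOne} = 1331/18 ⇒ p_{NetOne} = 83.1875.
Then p_{LinkUp} = 353/6 + (1/3)·83.1875 = 86.5625.
q_{NetOne} = 296 − 3·83.1875 + 2·86.5625 = 219.5625.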